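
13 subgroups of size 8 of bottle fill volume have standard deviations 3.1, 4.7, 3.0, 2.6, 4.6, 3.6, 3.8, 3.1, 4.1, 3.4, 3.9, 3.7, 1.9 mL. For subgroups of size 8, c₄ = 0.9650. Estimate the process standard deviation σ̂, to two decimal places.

s̄ = (3.1 + 4.7 + 3.0 + 2.6 + 4.6 + 3.6 + 3.8 + 3.1 + 4.1 + 3.4 + 3.9 + 3.7 + 1.9) / 13 = 3.5000
σ̂ = s̄ / c₄ = 3.5000 / 0.9650 = 3.6269

3.63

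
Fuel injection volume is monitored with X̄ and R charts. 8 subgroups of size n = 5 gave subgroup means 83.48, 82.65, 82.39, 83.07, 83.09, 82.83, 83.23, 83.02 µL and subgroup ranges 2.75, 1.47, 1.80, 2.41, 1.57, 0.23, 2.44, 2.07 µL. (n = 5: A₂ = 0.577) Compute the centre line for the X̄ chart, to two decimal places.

82.97

X̄̄ = (83.48 + 82.65 + 82.39 + 83.07 + 83.09 + 82.83 + 83.23 + 83.02) / 8 = 663.7600 / 8 = 82.9700
CL = X̄̄ = 82.9700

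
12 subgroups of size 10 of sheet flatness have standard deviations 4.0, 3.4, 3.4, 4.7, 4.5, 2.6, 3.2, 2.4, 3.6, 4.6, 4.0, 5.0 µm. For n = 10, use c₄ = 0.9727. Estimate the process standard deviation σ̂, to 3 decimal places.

3.890

s̄ = (4.0 + 3.4 + 3.4 + 4.7 + 4.5 + 2.6 + 3.2 + 2.4 + 3.6 + 4.6 + 4.0 + 5.0) / 12 = 3.7833
σ̂ = s̄ / c₄ = 3.7833 / 0.9727 = 3.8895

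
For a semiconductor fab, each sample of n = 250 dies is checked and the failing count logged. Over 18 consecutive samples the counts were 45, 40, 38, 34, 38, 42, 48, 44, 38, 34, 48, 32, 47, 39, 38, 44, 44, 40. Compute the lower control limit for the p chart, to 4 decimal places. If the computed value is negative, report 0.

0.0928

p̄ = Σdᵢ / (k·n) = 733 / (18 × 250) = 0.16289
LCL = p̄ − 3·√(p̄(1−p̄)/n) = 0.16289 − 3 × 0.02335 = 0.09283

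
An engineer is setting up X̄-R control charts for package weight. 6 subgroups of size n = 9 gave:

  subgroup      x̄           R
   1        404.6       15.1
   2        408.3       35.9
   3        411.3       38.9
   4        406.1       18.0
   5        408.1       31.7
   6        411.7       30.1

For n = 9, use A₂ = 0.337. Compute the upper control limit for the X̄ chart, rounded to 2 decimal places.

X̄̄ = (404.6 + 408.3 + 411.3 + 406.1 + 408.1 + 411.7) / 6 = 2450.1000 / 6 = 408.3500
R̄ = (15.1 + 35.9 + 38.9 + 18.0 + 31.7 + 30.1) / 6 = 169.7000 / 6 = 28.2833
UCL = X̄̄ + A₂·R̄ = 408.3500 + 0.337 × 28.2833 = 417.8815

417.88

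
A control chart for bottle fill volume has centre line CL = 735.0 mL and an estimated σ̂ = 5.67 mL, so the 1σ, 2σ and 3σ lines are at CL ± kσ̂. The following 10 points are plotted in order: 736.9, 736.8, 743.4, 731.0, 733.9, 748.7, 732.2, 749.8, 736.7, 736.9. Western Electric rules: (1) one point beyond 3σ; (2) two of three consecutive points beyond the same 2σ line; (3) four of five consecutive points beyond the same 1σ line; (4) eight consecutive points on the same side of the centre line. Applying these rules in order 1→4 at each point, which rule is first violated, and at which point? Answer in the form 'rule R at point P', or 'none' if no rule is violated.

Zone of each point (C = within 1σ̂, B = 1σ̂–2σ̂, A = 2σ̂–3σ̂, * = beyond 3σ̂; sign = side of CL): 1:+C, 2:+C, 3:+B, 4:-C, 5:-C, 6:+A, 7:-C, 8:+A, 9:+C, 10:+C
Rule 2 (two of three consecutive points beyond the same 2σ limit) is satisfied at point 8.

rule 2 at point 8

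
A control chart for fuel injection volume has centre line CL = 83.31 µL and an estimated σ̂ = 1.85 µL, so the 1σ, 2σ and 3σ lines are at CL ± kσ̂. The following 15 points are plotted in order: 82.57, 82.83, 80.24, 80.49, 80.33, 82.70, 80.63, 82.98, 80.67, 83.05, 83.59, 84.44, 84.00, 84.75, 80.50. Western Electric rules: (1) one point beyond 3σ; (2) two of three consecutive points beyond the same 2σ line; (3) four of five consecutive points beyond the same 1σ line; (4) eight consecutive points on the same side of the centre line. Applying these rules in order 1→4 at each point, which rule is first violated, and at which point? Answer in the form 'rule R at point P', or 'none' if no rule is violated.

rule 3 at point 7

Zone of each point (C = within 1σ̂, B = 1σ̂–2σ̂, A = 2σ̂–3σ̂, * = beyond 3σ̂; sign = side of CL): 1:-C, 2:-C, 3:-B, 4:-B, 5:-B, 6:-C, 7:-B, 8:-C, 9:-B, 10:-C, 11:+C, 12:+C, 13:+C, 14:+C, 15:-B
Rule 3 (four of five consecutive points beyond the same 1σ limit) is satisfied at point 7.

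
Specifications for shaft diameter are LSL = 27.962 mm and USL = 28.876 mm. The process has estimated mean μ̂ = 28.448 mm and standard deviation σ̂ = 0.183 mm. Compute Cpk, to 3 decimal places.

Cpu = (USL − μ̂) / (3σ̂) = (28.876 − 28.448) / (3 × 0.183) = 0.7796; Cpl = (μ̂ − LSL) / (3σ̂) = (28.448 − 27.962) / (3 × 0.183) = 0.8852; Cpk = min(Cpu, Cpl) = 0.7796

0.780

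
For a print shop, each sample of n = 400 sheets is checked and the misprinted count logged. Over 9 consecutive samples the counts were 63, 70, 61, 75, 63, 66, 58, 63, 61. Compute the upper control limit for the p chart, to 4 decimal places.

0.2163

p̄ = Σdᵢ / (k·n) = 580 / (9 × 400) = 0.16111
UCL = p̄ + 3·√(p̄(1−p̄)/n) = 0.16111 + 3 × √(0.16111×0.83889/400) = 0.16111 + 3 × 0.01838 = 0.21626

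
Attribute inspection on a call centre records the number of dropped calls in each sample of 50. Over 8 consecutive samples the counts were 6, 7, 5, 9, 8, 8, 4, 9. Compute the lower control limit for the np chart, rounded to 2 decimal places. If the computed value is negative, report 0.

0.00

p̄ = Σdᵢ / (k·n) = 56 / (8 × 50) = 0.14000
LCL = np̄ − 3·√(np̄(1−p̄)) = 7.0000 − 3 × 2.4536 = -0.3607 → 0 (negative, so LCL = 0)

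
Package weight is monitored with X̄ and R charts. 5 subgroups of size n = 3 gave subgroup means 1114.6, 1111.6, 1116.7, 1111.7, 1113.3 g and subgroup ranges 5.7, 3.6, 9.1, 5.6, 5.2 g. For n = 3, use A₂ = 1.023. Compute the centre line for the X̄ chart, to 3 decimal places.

X̄̄ = (1114.6 + 1111.6 + 1116.7 + 1111.7 + 1113.3) / 5 = 5567.9000 / 5 = 1113.5800
CL = X̄̄ = 1113.5800

1113.580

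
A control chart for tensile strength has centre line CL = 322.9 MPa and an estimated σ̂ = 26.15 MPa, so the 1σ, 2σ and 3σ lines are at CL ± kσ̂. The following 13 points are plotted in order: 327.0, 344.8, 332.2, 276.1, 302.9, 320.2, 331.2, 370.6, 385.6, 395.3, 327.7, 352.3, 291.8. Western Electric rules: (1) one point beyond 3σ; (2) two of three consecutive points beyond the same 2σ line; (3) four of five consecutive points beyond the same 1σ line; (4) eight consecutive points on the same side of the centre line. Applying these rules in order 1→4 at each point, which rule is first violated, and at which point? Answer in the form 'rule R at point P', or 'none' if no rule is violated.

rule 2 at point 10

Zone of each point (C = within 1σ̂, B = 1σ̂–2σ̂, A = 2σ̂–3σ̂, * = beyond 3σ̂; sign = side of CL): 1:+C, 2:+C, 3:+C, 4:-B, 5:-C, 6:-C, 7:+C, 8:+B, 9:+A, 10:+A, 11:+C, 12:+B, 13:-B
Rule 2 (two of three consecutive points beyond the same 2σ limit) is satisfied at point 10.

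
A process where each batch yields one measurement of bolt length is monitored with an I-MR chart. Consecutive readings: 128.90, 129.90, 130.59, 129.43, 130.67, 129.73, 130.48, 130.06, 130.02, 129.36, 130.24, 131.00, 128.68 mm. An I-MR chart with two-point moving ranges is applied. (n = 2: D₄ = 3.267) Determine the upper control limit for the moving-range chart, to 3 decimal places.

2.957

Moving ranges: 1.00, 0.69, 1.16, 1.24, 0.94, 0.75, 0.42, 0.04, 0.66, 0.88, 0.76, 2.32; M̄R̄ = 10.8600 / 12 = 0.9050
UCL_MR = D₄·M̄R̄ = 3.267 × 0.9050 = 2.9566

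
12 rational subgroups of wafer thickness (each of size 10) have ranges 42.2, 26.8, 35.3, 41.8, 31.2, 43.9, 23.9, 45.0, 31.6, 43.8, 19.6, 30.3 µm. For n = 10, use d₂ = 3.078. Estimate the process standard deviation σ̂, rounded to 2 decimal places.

R̄ = (42.2 + 26.8 + 35.3 + 41.8 + 31.2 + 43.9 + 23.9 + 45.0 + 31.6 + 43.8 + 19.6 + 30.3) / 12 = 34.6167
σ̂ = R̄ / d₂ = 34.6167 / 3.078 = 11.2465

11.25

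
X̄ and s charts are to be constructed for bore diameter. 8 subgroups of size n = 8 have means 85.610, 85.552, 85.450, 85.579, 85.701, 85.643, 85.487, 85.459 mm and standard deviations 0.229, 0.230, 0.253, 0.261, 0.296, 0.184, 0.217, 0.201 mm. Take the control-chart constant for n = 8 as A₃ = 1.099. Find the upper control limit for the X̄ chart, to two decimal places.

X̄̄ = (85.610 + 85.552 + 85.450 + 85.579 + 85.701 + 85.643 + 85.487 + 85.459) / 8 = 85.5601
s̄ = (0.229 + 0.230 + 0.253 + 0.261 + 0.296 + 0.184 + 0.217 + 0.201) / 8 = 0.2339
UCL = X̄̄ + A₃·s̄ = 85.5601 + 1.099 × 0.2339 = 85.8172

85.82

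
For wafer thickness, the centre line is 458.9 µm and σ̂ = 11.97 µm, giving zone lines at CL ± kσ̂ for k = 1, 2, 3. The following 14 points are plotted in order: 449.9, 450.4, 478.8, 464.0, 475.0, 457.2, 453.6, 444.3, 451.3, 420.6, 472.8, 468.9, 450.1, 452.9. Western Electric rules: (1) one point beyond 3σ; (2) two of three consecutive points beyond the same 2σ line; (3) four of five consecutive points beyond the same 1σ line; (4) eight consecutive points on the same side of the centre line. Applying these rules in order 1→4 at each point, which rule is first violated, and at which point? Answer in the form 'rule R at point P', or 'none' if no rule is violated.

Zone of each point (C = within 1σ̂, B = 1σ̂–2σ̂, A = 2σ̂–3σ̂, * = beyond 3σ̂; sign = side of CL): 1:-C, 2:-C, 3:+B, 4:+C, 5:+B, 6:-C, 7:-C, 8:-B, 9:-C, 10:-*, 11:+B, 12:+C, 13:-C, 14:-C
Rule 1 (one point beyond the 3σ limits) is satisfied at point 10.

rule 1 at point 10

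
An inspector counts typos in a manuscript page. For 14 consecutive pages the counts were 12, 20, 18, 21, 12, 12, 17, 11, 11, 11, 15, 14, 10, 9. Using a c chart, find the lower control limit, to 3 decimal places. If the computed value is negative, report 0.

c̄ = (12 + 20 + 18 + 21 + 12 + 12 + 17 + 11 + 11 + 11 + 15 + 14 + 10 + 9) / 14 = 193 / 14 = 13.7857
LCL = c̄ − 3√c̄ = 13.7857 − 3 × 3.7129 = 2.6470

2.647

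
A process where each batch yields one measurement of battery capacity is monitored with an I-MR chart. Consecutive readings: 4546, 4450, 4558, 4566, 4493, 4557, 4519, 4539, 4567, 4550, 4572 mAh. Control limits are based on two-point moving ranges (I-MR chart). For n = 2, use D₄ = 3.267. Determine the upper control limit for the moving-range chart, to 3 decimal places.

154.856

Moving ranges: 96, 108, 8, 73, 64, 38, 20, 28, 17, 22; M̄R̄ = 474.0000 / 10 = 47.4000
UCL_MR = D₄·M̄R̄ = 3.267 × 47.4000 = 154.8558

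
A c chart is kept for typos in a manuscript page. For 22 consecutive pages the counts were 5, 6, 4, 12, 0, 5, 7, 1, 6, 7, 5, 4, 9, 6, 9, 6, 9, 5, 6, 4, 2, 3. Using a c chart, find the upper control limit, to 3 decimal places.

c̄ = (5 + 6 + 4 + 12 + 0 + 5 + 7 + 1 + 6 + 7 + 5 + 4 + 9 + 6 + 9 + 6 + 9 + 5 + 6 + 4 + 2 + 3) / 22 = 121 / 22 = 5.5000
UCL = c̄ + 3√c̄ = 5.5000 + 3 × √5.5000 = 5.5000 + 3 × 2.3452 = 12.5356

12.536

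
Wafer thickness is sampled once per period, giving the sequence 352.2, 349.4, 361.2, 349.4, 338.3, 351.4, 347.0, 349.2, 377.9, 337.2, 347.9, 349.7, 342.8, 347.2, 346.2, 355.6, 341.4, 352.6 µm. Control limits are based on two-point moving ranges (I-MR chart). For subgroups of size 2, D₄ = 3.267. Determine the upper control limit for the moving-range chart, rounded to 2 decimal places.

35.78

Moving ranges: 2.8, 11.8, 11.8, 11.1, 13.1, 4.4, 2.2, 28.7, 40.7, 10.7, 1.8, 6.9, 4.4, 1.0, 9.4, 14.2, 11.2; M̄R̄ = 186.2000 / 17 = 10.9529
UCL_MR = D₄·M̄R̄ = 3.267 × 10.9529 = 35.7833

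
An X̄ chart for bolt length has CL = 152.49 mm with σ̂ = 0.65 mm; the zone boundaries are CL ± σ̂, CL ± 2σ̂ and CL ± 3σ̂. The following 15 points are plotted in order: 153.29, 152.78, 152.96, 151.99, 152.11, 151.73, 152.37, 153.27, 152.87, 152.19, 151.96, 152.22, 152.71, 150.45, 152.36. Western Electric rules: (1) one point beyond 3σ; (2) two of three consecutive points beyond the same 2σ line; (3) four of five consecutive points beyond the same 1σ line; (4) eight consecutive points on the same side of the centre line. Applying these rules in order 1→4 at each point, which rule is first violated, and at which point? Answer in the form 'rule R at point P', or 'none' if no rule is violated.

rule 1 at point 14

Zone of each point (C = within 1σ̂, B = 1σ̂–2σ̂, A = 2σ̂–3σ̂, * = beyond 3σ̂; sign = side of CL): 1:+B, 2:+C, 3:+C, 4:-C, 5:-C, 6:-B, 7:-C, 8:+B, 9:+C, 10:-C, 11:-C, 12:-C, 13:+C, 14:-*, 15:-C
Rule 1 (one point beyond the 3σ limits) is satisfied at point 14.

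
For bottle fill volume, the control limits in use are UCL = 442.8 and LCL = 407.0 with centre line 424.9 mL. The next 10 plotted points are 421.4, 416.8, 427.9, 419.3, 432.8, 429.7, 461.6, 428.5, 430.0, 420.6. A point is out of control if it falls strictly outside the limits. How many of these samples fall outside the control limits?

1

Compare each point to [407.0, 442.8]: sample 7 = 461.6 > UCL.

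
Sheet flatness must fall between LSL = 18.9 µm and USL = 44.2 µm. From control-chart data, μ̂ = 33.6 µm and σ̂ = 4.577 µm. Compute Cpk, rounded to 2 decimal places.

0.77

Cpu = (USL − μ̂) / (3σ̂) = (44.2 − 33.6) / (3 × 4.577) = 0.7720; Cpl = (μ̂ − LSL) / (3σ̂) = (33.6 − 18.9) / (3 × 4.577) = 1.0706; Cpk = min(Cpu, Cpl) = 0.7720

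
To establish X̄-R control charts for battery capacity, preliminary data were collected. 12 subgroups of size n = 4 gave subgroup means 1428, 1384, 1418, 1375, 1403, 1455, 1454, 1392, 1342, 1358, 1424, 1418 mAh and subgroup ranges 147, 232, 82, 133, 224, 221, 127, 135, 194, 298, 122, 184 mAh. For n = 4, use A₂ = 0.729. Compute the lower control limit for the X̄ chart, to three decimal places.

X̄̄ = (1428 + 1384 + 1418 + 1375 + 1403 + 1455 + 1454 + 1392 + 1342 + 1358 + 1424 + 1418) / 12 = 16851.0000 / 12 = 1404.2500
R̄ = (147 + 232 + 82 + 133 + 224 + 221 + 127 + 135 + 194 + 298 + 122 + 184) / 12 = 2099.0000 / 12 = 174.9167
LCL = X̄̄ − A₂·R̄ = 1404.2500 − 0.729 × 174.9167 = 1276.7358

1276.736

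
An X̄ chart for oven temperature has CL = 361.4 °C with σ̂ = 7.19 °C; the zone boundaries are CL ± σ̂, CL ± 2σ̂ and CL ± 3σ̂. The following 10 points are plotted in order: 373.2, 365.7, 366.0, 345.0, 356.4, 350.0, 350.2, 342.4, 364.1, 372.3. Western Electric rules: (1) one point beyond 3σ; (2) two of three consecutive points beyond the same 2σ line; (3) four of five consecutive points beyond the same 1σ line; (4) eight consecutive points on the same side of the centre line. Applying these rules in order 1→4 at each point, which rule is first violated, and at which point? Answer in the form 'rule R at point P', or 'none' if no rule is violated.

rule 3 at point 8

Zone of each point (C = within 1σ̂, B = 1σ̂–2σ̂, A = 2σ̂–3σ̂, * = beyond 3σ̂; sign = side of CL): 1:+B, 2:+C, 3:+C, 4:-A, 5:-C, 6:-B, 7:-B, 8:-A, 9:+C, 10:+B
Rule 3 (four of five consecutive points beyond the same 1σ limit) is satisfied at point 8.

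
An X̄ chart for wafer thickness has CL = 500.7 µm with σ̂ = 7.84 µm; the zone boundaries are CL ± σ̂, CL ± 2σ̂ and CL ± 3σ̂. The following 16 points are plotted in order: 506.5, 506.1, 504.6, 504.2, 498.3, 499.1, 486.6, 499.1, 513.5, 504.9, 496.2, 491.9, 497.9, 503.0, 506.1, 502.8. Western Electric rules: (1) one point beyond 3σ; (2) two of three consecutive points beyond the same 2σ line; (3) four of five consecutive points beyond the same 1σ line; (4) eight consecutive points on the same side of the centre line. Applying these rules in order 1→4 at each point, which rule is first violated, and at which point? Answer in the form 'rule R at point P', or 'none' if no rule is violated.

none

Zone of each point (C = within 1σ̂, B = 1σ̂–2σ̂, A = 2σ̂–3σ̂, * = beyond 3σ̂; sign = side of CL): 1:+C, 2:+C, 3:+C, 4:+C, 5:-C, 6:-C, 7:-B, 8:-C, 9:+B, 10:+C, 11:-C, 12:-B, 13:-C, 14:+C, 15:+C, 16:+C
No rule fires across all 16 points.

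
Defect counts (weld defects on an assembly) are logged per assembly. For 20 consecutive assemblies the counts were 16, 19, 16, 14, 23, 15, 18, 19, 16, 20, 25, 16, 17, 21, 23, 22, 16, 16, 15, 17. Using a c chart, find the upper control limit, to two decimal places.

31.00

c̄ = (16 + 19 + 16 + 14 + 23 + 15 + 18 + 19 + 16 + 20 + 25 + 16 + 17 + 21 + 23 + 22 + 16 + 16 + 15 + 17) / 20 = 364 / 20 = 18.2000
UCL = c̄ + 3√c̄ = 18.2000 + 3 × √18.2000 = 18.2000 + 3 × 4.2661 = 30.9984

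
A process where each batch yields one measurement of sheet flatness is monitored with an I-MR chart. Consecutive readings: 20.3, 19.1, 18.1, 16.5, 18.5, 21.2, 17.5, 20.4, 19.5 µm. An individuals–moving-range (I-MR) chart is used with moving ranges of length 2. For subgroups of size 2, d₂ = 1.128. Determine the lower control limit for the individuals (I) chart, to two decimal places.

X̄ = (20.3 + 19.1 + 18.1 + 16.5 + 18.5 + 21.2 + 17.5 + 20.4 + 19.5) / 9 = 19.0111
Moving ranges: 1.2, 1.0, 1.6, 2.0, 2.7, 3.7, 2.9, 0.9; M̄R̄ = 16.0000 / 8 = 2.0000
LCL = X̄ − 3·M̄R̄/d₂ = 19.0111 − 3 × 2.0000 / 1.128 = 13.6920

13.69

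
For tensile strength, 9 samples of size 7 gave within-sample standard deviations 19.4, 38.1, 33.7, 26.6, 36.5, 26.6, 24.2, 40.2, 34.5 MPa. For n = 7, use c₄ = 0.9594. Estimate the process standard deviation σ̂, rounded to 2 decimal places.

32.40

s̄ = (19.4 + 38.1 + 33.7 + 26.6 + 36.5 + 26.6 + 24.2 + 40.2 + 34.5) / 9 = 31.0889
σ̂ = s̄ / c₄ = 31.0889 / 0.9594 = 32.4045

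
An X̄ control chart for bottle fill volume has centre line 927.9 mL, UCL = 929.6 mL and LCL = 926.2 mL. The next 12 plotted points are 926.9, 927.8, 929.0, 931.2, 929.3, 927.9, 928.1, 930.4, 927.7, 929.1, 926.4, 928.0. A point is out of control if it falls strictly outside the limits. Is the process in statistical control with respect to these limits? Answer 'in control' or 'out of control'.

out of control

Compare each point to [926.2, 929.6]: sample 4 = 931.2 > UCL; sample 8 = 930.4 > UCL.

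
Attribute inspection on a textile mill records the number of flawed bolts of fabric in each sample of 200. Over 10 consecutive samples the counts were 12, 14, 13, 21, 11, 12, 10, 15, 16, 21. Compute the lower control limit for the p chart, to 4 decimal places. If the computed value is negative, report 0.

0.0175

p̄ = Σdᵢ / (k·n) = 145 / (10 × 200) = 0.07250
LCL = p̄ − 3·√(p̄(1−p̄)/n) = 0.07250 − 3 × 0.01834 = 0.01749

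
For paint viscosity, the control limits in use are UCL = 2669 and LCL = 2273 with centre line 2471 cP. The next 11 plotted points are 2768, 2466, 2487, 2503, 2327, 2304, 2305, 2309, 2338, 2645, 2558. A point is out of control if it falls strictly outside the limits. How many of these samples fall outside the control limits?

Compare each point to [2273, 2669]: sample 1 = 2768 > UCL.

1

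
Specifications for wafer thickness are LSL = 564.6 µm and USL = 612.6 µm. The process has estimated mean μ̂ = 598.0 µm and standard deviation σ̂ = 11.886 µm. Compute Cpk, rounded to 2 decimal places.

0.41

Cpu = (USL − μ̂) / (3σ̂) = (612.6 − 598.0) / (3 × 11.886) = 0.4094; Cpl = (μ̂ − LSL) / (3σ̂) = (598.0 − 564.6) / (3 × 11.886) = 0.9367; Cpk = min(Cpu, Cpl) = 0.4094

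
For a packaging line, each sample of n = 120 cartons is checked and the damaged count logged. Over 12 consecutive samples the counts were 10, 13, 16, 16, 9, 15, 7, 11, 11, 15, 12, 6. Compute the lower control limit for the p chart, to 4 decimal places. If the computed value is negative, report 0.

p̄ = Σdᵢ / (k·n) = 141 / (12 × 120) = 0.09792
LCL = p̄ − 3·√(p̄(1−p̄)/n) = 0.09792 − 3 × 0.02713 = 0.01652

0.0165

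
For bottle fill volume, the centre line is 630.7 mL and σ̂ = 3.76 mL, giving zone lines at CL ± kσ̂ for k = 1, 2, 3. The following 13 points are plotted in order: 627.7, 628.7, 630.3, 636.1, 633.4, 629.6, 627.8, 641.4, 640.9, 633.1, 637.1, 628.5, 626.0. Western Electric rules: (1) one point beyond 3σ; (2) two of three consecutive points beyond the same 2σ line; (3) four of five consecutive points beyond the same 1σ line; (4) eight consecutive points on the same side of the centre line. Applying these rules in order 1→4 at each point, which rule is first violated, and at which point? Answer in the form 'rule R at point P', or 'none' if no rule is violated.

Zone of each point (C = within 1σ̂, B = 1σ̂–2σ̂, A = 2σ̂–3σ̂, * = beyond 3σ̂; sign = side of CL): 1:-C, 2:-C, 3:-C, 4:+B, 5:+C, 6:-C, 7:-C, 8:+A, 9:+A, 10:+C, 11:+B, 12:-C, 13:-B
Rule 2 (two of three consecutive points beyond the same 2σ limit) is satisfied at point 9.

rule 2 at point 9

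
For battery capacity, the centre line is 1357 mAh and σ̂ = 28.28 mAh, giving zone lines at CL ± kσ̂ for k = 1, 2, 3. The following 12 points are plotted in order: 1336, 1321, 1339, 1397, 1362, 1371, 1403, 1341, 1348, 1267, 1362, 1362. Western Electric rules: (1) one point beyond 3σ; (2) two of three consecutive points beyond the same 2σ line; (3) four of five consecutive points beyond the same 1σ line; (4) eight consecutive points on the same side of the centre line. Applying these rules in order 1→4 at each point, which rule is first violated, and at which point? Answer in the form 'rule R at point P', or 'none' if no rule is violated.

rule 1 at point 10

Zone of each point (C = within 1σ̂, B = 1σ̂–2σ̂, A = 2σ̂–3σ̂, * = beyond 3σ̂; sign = side of CL): 1:-C, 2:-B, 3:-C, 4:+B, 5:+C, 6:+C, 7:+B, 8:-C, 9:-C, 10:-*, 11:+C, 12:+C
Rule 1 (one point beyond the 3σ limits) is satisfied at point 10.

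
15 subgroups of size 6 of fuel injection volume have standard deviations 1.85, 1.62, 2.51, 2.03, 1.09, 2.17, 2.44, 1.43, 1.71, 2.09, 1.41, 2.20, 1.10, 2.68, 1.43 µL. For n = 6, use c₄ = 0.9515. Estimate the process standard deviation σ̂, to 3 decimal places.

s̄ = (1.85 + 1.62 + 2.51 + 2.03 + 1.09 + 2.17 + 2.44 + 1.43 + 1.71 + 2.09 + 1.41 + 2.20 + 1.10 + 2.68 + 1.43) / 15 = 1.8507
σ̂ = s̄ / c₄ = 1.8507 / 0.9515 = 1.9450

1.945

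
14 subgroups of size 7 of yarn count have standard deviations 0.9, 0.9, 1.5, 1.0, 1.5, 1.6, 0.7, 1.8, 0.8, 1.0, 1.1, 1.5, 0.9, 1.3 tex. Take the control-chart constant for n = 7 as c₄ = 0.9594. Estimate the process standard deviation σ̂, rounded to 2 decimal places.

1.23

s̄ = (0.9 + 0.9 + 1.5 + 1.0 + 1.5 + 1.6 + 0.7 + 1.8 + 0.8 + 1.0 + 1.1 + 1.5 + 0.9 + 1.3) / 14 = 1.1786
σ̂ = s̄ / c₄ = 1.1786 / 0.9594 = 1.2284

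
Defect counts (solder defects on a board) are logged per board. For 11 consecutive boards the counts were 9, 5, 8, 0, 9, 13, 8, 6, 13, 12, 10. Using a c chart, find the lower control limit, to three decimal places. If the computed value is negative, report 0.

0.000

c̄ = (9 + 5 + 8 + 0 + 9 + 13 + 8 + 6 + 13 + 12 + 10) / 11 = 93 / 11 = 8.4545
LCL = c̄ − 3√c̄ = 8.4545 − 3 × 2.9077 = -0.2685 → 0 (cannot be negative)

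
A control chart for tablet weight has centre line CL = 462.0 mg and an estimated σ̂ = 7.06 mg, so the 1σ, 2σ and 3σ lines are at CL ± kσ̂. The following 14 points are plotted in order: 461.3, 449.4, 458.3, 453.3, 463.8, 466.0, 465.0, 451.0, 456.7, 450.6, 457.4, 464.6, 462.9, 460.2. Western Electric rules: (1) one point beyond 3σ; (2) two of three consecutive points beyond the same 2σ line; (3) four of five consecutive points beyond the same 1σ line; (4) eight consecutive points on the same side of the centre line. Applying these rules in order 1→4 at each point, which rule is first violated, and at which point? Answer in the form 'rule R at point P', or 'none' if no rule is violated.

Zone of each point (C = within 1σ̂, B = 1σ̂–2σ̂, A = 2σ̂–3σ̂, * = beyond 3σ̂; sign = side of CL): 1:-C, 2:-B, 3:-C, 4:-B, 5:+C, 6:+C, 7:+C, 8:-B, 9:-C, 10:-B, 11:-C, 12:+C, 13:+C, 14:-C
No rule fires across all 14 points.

none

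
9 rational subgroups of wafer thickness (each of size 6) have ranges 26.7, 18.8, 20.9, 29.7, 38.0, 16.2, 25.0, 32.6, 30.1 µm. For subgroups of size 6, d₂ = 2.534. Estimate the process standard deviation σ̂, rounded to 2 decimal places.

R̄ = (26.7 + 18.8 + 20.9 + 29.7 + 38.0 + 16.2 + 25.0 + 32.6 + 30.1) / 9 = 26.4444
σ̂ = R̄ / d₂ = 26.4444 / 2.534 = 10.4359

10.44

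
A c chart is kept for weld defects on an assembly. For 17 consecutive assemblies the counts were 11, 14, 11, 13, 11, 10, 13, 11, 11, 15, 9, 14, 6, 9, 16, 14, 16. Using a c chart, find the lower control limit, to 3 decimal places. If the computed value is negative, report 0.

1.608

c̄ = (11 + 14 + 11 + 13 + 11 + 10 + 13 + 11 + 11 + 15 + 9 + 14 + 6 + 9 + 16 + 14 + 16) / 17 = 204 / 17 = 12.0000
LCL = c̄ − 3√c̄ = 12.0000 − 3 × 3.4641 = 1.6077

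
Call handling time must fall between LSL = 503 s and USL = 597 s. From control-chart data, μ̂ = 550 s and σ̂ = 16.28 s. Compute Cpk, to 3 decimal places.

0.962

Cpu = (USL − μ̂) / (3σ̂) = (597 − 550) / (3 × 16.28) = 0.9623; Cpl = (μ̂ − LSL) / (3σ̂) = (550 − 503) / (3 × 16.28) = 0.9623; Cpk = min(Cpu, Cpl) = 0.9623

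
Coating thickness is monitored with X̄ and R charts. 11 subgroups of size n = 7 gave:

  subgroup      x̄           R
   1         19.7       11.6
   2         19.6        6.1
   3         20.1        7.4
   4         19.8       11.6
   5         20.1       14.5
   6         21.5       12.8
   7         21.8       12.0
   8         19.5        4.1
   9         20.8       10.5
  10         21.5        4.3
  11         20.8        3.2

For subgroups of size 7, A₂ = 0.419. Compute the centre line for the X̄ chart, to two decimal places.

20.47

X̄̄ = (19.7 + 19.6 + 20.1 + 19.8 + 20.1 + 21.5 + 21.8 + 19.5 + 20.8 + 21.5 + 20.8) / 11 = 225.2000 / 11 = 20.4727
CL = X̄̄ = 20.4727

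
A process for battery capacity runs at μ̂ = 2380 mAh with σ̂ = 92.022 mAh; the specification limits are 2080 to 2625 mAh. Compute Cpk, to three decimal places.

0.887

Cpu = (USL − μ̂) / (3σ̂) = (2625 − 2380) / (3 × 92.022) = 0.8875; Cpl = (μ̂ − LSL) / (3σ̂) = (2380 − 2080) / (3 × 92.022) = 1.0867; Cpk = min(Cpu, Cpl) = 0.8875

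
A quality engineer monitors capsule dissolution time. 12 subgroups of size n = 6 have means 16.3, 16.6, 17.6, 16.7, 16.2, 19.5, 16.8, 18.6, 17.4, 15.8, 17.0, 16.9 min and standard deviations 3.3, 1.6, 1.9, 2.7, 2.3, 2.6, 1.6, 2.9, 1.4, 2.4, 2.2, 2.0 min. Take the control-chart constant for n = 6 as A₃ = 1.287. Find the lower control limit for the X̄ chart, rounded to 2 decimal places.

X̄̄ = (16.3 + 16.6 + 17.6 + 16.7 + 16.2 + 19.5 + 16.8 + 18.6 + 17.4 + 15.8 + 17.0 + 16.9) / 12 = 17.1167
s̄ = (3.3 + 1.6 + 1.9 + 2.7 + 2.3 + 2.6 + 1.6 + 2.9 + 1.4 + 2.4 + 2.2 + 2.0) / 12 = 2.2417
LCL = X̄̄ − A₃·s̄ = 17.1167 − 1.287 × 2.2417 = 14.2316

14.23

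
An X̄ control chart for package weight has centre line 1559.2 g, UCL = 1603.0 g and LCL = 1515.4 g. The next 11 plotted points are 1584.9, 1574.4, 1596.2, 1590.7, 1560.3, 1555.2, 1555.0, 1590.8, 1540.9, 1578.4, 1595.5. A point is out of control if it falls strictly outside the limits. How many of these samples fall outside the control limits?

0

All 11 points lie within [1515.4, 1603.0].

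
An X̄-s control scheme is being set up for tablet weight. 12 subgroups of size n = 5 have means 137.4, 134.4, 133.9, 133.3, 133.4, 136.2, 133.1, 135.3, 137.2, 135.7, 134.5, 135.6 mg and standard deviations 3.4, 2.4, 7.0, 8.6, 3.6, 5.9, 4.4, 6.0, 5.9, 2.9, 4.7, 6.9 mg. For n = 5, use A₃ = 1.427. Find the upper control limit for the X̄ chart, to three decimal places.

142.337

X̄̄ = (137.4 + 134.4 + 133.9 + 133.3 + 133.4 + 136.2 + 133.1 + 135.3 + 137.2 + 135.7 + 134.5 + 135.6) / 12 = 135.0000
s̄ = (3.4 + 2.4 + 7.0 + 8.6 + 3.6 + 5.9 + 4.4 + 6.0 + 5.9 + 2.9 + 4.7 + 6.9) / 12 = 5.1417
UCL = X̄̄ + A₃·s̄ = 135.0000 + 1.427 × 5.1417 = 142.3372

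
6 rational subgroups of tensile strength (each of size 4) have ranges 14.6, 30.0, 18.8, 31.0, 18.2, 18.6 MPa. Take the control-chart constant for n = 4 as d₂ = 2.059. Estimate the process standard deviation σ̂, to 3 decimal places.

10.620

R̄ = (14.6 + 30.0 + 18.8 + 31.0 + 18.2 + 18.6) / 6 = 21.8667
σ̂ = R̄ / d₂ = 21.8667 / 2.059 = 10.6200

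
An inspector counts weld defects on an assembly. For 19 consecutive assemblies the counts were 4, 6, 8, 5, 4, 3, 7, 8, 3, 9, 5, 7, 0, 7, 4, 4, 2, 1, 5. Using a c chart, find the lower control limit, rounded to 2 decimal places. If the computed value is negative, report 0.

0.00

c̄ = (4 + 6 + 8 + 5 + 4 + 3 + 7 + 8 + 3 + 9 + 5 + 7 + 0 + 7 + 4 + 4 + 2 + 1 + 5) / 19 = 92 / 19 = 4.8421
LCL = c̄ − 3√c̄ = 4.8421 − 3 × 2.2005 = -1.7593 → 0 (cannot be negative)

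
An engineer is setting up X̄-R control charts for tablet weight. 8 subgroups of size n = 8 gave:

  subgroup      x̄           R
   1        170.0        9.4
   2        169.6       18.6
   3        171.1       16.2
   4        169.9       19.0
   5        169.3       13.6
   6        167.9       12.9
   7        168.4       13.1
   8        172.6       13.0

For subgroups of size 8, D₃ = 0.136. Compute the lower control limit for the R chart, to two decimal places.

R̄ = (9.4 + 18.6 + 16.2 + 19.0 + 13.6 + 12.9 + 13.1 + 13.0) / 8 = 115.8000 / 8 = 14.4750
LCL_R = D₃·R̄ = 0.136 × 14.4750 = 1.9686

1.97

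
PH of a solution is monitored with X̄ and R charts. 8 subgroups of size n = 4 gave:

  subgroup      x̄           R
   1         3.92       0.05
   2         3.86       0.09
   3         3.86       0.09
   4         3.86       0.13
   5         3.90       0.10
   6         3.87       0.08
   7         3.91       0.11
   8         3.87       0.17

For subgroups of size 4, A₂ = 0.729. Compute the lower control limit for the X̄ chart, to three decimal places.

X̄̄ = (3.92 + 3.86 + 3.86 + 3.86 + 3.90 + 3.87 + 3.91 + 3.87) / 8 = 31.0500 / 8 = 3.8813
R̄ = (0.05 + 0.09 + 0.09 + 0.13 + 0.10 + 0.08 + 0.11 + 0.17) / 8 = 0.8200 / 8 = 0.1025
LCL = X̄̄ − A₂·R̄ = 3.8813 − 0.729 × 0.1025 = 3.8065

3.807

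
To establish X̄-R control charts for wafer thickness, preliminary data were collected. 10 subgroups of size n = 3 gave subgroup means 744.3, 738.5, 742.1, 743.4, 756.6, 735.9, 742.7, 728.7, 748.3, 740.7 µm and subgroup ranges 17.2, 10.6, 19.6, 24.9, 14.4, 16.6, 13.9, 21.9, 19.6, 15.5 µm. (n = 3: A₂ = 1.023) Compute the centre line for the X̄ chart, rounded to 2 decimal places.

X̄̄ = (744.3 + 738.5 + 742.1 + 743.4 + 756.6 + 735.9 + 742.7 + 728.7 + 748.3 + 740.7) / 10 = 7421.2000 / 10 = 742.1200
CL = X̄̄ = 742.1200

742.12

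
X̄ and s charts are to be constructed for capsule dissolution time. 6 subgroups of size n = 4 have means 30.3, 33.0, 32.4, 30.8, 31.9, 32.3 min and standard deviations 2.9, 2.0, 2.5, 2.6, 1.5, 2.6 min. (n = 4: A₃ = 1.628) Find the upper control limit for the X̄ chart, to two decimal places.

35.61

X̄̄ = (30.3 + 33.0 + 32.4 + 30.8 + 31.9 + 32.3) / 6 = 31.7833
s̄ = (2.9 + 2.0 + 2.5 + 2.6 + 1.5 + 2.6) / 6 = 2.3500
UCL = X̄̄ + A₃·s̄ = 31.7833 + 1.628 × 2.3500 = 35.6091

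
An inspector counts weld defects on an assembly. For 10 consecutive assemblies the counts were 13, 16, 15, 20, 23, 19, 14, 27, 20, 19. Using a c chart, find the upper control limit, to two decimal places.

c̄ = (13 + 16 + 15 + 20 + 23 + 19 + 14 + 27 + 20 + 19) / 10 = 186 / 10 = 18.6000
UCL = c̄ + 3√c̄ = 18.6000 + 3 × √18.6000 = 18.6000 + 3 × 4.3128 = 31.5383

31.54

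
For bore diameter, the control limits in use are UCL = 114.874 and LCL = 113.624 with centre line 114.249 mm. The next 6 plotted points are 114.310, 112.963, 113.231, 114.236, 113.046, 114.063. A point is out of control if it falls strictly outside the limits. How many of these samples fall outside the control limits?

3

Compare each point to [113.624, 114.874]: sample 2 = 112.963 < LCL; sample 3 = 113.231 < LCL; sample 5 = 113.046 < LCL.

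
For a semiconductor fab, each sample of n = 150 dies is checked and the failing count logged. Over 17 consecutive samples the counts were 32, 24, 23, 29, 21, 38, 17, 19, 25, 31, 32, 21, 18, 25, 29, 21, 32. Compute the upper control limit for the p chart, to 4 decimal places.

0.2637

p̄ = Σdᵢ / (k·n) = 437 / (17 × 150) = 0.17137
UCL = p̄ + 3·√(p̄(1−p̄)/n) = 0.17137 + 3 × √(0.17137×0.82863/150) = 0.17137 + 3 × 0.03077 = 0.26368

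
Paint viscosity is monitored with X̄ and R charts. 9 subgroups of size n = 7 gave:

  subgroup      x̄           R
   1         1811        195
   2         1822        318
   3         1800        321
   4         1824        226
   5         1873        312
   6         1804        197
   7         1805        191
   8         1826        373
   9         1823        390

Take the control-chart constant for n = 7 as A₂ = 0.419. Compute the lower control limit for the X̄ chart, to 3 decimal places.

1703.429

X̄̄ = (1811 + 1822 + 1800 + 1824 + 1873 + 1804 + 1805 + 1826 + 1823) / 9 = 16388.0000 / 9 = 1820.8889
R̄ = (195 + 318 + 321 + 226 + 312 + 197 + 191 + 373 + 390) / 9 = 2523.0000 / 9 = 280.3333
LCL = X̄̄ − A₂·R̄ = 1820.8889 − 0.419 × 280.3333 = 1703.4292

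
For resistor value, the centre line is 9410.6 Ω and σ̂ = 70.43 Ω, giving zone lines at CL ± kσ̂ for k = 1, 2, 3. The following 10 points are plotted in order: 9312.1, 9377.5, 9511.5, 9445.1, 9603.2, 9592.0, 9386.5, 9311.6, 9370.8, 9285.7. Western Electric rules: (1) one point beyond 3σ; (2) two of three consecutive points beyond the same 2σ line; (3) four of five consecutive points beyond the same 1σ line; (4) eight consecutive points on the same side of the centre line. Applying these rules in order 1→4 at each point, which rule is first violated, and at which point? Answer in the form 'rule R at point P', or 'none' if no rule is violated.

Zone of each point (C = within 1σ̂, B = 1σ̂–2σ̂, A = 2σ̂–3σ̂, * = beyond 3σ̂; sign = side of CL): 1:-B, 2:-C, 3:+B, 4:+C, 5:+A, 6:+A, 7:-C, 8:-B, 9:-C, 10:-B
Rule 2 (two of three consecutive points beyond the same 2σ limit) is satisfied at point 6.

rule 2 at point 6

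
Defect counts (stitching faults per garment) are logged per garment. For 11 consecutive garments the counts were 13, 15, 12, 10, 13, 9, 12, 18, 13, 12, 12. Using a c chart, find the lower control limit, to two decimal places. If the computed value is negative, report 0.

c̄ = (13 + 15 + 12 + 10 + 13 + 9 + 12 + 18 + 13 + 12 + 12) / 11 = 139 / 11 = 12.6364
LCL = c̄ − 3√c̄ = 12.6364 − 3 × 3.5548 = 1.9721

1.97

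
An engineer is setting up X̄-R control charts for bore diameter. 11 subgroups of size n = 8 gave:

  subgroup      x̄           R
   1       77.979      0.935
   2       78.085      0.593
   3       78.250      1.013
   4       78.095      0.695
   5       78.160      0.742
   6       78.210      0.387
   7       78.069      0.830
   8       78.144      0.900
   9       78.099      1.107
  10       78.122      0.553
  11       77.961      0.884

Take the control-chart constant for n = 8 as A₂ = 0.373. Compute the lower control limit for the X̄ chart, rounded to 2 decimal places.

77.81

X̄̄ = (77.979 + 78.085 + 78.250 + 78.095 + 78.160 + 78.210 + 78.069 + 78.144 + 78.099 + 78.122 + 77.961) / 11 = 859.1740 / 11 = 78.1067
R̄ = (0.935 + 0.593 + 1.013 + 0.695 + 0.742 + 0.387 + 0.830 + 0.900 + 1.107 + 0.553 + 0.884) / 11 = 8.6390 / 11 = 0.7854
LCL = X̄̄ − A₂·R̄ = 78.1067 − 0.373 × 0.7854 = 77.8138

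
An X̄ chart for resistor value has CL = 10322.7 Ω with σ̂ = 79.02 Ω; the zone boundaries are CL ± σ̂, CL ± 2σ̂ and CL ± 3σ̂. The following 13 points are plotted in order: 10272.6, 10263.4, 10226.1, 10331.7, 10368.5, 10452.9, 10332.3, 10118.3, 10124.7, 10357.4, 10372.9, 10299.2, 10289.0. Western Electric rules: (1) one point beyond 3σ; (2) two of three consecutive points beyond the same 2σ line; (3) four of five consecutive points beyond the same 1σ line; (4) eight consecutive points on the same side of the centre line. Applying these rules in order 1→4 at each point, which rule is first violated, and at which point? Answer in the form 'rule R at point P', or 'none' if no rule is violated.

rule 2 at point 9

Zone of each point (C = within 1σ̂, B = 1σ̂–2σ̂, A = 2σ̂–3σ̂, * = beyond 3σ̂; sign = side of CL): 1:-C, 2:-C, 3:-B, 4:+C, 5:+C, 6:+B, 7:+C, 8:-A, 9:-A, 10:+C, 11:+C, 12:-C, 13:-C
Rule 2 (two of three consecutive points beyond the same 2σ limit) is satisfied at point 9.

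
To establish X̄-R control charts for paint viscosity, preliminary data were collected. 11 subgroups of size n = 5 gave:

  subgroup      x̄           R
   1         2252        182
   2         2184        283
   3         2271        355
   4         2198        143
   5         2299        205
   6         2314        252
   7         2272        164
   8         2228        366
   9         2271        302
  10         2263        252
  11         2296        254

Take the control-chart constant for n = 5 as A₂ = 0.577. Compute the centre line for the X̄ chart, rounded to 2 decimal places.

2258.91

X̄̄ = (2252 + 2184 + 2271 + 2198 + 2299 + 2314 + 2272 + 2228 + 2271 + 2263 + 2296) / 11 = 24848.0000 / 11 = 2258.9091
CL = X̄̄ = 2258.9091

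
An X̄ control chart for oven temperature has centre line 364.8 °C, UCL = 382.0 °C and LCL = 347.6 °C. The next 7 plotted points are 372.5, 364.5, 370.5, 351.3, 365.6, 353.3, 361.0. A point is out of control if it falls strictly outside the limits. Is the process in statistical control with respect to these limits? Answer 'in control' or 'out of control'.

All 7 points lie within [347.6, 382.0].

in control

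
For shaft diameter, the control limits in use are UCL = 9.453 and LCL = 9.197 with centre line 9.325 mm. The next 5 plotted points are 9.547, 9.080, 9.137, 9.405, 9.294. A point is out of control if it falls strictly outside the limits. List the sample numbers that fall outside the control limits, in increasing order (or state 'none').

Compare each point to [9.197, 9.453]: sample 1 = 9.547 > UCL; sample 2 = 9.080 < LCL; sample 3 = 9.137 < LCL.

1, 2, 3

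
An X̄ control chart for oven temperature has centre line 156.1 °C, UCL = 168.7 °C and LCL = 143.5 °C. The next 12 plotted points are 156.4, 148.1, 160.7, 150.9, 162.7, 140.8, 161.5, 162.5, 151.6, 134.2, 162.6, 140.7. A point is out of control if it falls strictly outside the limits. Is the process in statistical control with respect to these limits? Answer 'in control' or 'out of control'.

Compare each point to [143.5, 168.7]: sample 6 = 140.8 < LCL; sample 10 = 134.2 < LCL; sample 12 = 140.7 < LCL.

out of control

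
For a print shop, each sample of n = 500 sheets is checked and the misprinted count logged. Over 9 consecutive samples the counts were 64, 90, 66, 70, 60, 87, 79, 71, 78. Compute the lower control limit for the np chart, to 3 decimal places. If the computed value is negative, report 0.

50.083

p̄ = Σdᵢ / (k·n) = 665 / (9 × 500) = 0.14778
LCL = np̄ − 3·√(np̄(1−p̄)) = 73.8889 − 3 × 7.9353 = 50.0828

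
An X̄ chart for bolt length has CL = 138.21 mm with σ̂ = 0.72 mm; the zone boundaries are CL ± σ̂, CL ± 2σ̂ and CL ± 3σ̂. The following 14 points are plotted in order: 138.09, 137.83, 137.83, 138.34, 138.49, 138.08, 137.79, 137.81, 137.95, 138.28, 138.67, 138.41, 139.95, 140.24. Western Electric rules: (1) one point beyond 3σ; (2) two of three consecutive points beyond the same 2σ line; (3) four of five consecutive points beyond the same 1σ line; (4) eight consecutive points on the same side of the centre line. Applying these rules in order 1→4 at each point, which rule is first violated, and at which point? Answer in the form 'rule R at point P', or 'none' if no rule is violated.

rule 2 at point 14

Zone of each point (C = within 1σ̂, B = 1σ̂–2σ̂, A = 2σ̂–3σ̂, * = beyond 3σ̂; sign = side of CL): 1:-C, 2:-C, 3:-C, 4:+C, 5:+C, 6:-C, 7:-C, 8:-C, 9:-C, 10:+C, 11:+C, 12:+C, 13:+A, 14:+A
Rule 2 (two of three consecutive points beyond the same 2σ limit) is satisfied at point 14.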